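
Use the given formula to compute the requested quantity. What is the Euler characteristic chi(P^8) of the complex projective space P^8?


The complex projective space P^8 has one cell in each even real dimension 0, 2, ..., 16.
The cohomology groups are H^{2k}(P^8) = Z for k = 0,...,8, and 0 otherwise.
Euler characteristic = sum of Betti numbers = 1 per even-dimensional cohomology group.
chi(P^8) = 8 + 1 = 9

9


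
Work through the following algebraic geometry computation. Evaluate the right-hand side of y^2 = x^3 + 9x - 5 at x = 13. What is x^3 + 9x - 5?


Compute x^3 + 9x - 5 at x = 13:
x^3 = 13^3 = 2197
9*x = 9*13 = 117
Sum: 2197 + 117 - 5 = 2309

2309


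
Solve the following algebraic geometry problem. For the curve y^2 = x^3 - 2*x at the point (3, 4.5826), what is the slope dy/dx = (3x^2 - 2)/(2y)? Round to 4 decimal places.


Using implicit differentiation of y^2 = x^3 - 2*x:
2y * dy/dx = 3x^2 - 2
dy/dx = (3x^2 - 2)/(2y)
Numerator: 3*3^2 - 2 = 25
Denominator: 2*4.5826 = 9.1652
dy/dx = 25/9.1652 = 2.7277

2.7277


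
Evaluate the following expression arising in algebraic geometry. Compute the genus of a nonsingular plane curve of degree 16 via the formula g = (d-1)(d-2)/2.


Using the genus formula for smooth plane curves:
g = (d-1)(d-2)/2
g = (16-1)(16-2)/2
g = 15*14/2
g = 210/2 = 105

105


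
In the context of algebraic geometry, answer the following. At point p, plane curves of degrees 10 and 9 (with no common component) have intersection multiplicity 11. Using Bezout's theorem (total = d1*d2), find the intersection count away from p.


By Bezout's theorem, the total intersection number is d1 * d2.
Total = 10 * 9 = 90
Intersection multiplicity at p = 11
Remaining intersections = 90 - 11 = 79

79


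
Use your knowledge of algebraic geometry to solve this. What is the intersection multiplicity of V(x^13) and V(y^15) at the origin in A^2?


The intersection multiplicity of V(x^a) and V(y^b) at the origin is:
I(O; V(x^13), V(y^15)) = dim_k(k[x,y]/(x^13, y^15))
A basis for k[x,y]/(x^13, y^15) is the set of monomials x^i * y^j
where 0 <= i < 13 and 0 <= j < 15.
The number of such monomials is 13 * 15 = 195

195


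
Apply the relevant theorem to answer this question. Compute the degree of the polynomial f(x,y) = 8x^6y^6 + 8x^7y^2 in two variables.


Examine each term for its total degree (sum of exponents).
  Term '8x^6y^6' has total degree 6+6 = 12.
  Term '8x^7y^2' has total degree 7+2 = 9.
The maximum total degree among all terms is 12.

12


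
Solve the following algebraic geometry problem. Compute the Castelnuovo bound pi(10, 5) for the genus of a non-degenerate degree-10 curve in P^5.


Castelnuovo's bound: write d - 1 = m(r-1) + epsilon with 0 <= epsilon < r-1.
d - 1 = 10 - 1 = 9
r - 1 = 5 - 1 = 4
9 = 2*4 + 1, so m = 2, epsilon = 1
pi(d, r) = m(m-1)(r-1)/2 + m*epsilon
= 2*1*4/2 + 2*1
= 8/2 + 2
= 4 + 2 = 6

6


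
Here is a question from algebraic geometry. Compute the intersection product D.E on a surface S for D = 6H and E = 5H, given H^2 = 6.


Using bilinearity of the intersection pairing on a surface S:
(aH).(bH) = ab * (H.H)
We have H^2 = 6.
D.E = (6H).(5H) = 6*5*6
= 30*6
= 180

180


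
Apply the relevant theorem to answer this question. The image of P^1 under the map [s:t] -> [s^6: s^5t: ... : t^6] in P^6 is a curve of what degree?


The rational normal curve in P^6 is the image of P^1 under the 6-uple Veronese.
A general hyperplane in P^6 pulls back to a degree-6 form on P^1, which has 6 zeros,
so the curve meets a general hyperplane in 6 points. Degree = 6.

6


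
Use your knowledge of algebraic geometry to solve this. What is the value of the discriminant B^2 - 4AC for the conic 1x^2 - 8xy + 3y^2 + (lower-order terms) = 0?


The discriminant of a conic Ax^2 + Bxy + Cy^2 + ... = 0 is B^2 - 4AC.
B^2 = (-8)^2 = 64
4AC = 4*1*3 = 12
Discriminant = 64 - 12 = 52

52


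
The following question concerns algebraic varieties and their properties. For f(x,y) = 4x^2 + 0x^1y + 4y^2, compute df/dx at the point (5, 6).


df/dx = 2*4*x^1 + 1*0*x^0*y
At (5,6): 2*4*5^1 + 1*0*5^0*6
= 40 + 0
= 40

40


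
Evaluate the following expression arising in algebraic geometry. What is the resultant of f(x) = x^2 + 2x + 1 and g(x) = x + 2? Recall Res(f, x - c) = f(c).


For Res(f, x - c), we evaluate f at x = c.
f(-2) = (-2)^2 + 2*(-2) + 1
= 4 - 4 + 1
= 0 + 1 = 1
Res(f, g) = 1

1


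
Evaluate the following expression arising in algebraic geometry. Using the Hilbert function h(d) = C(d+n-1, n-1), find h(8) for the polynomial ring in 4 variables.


The Hilbert function for the polynomial ring in 4 variables is:
h(d) = C(d+n-1, n-1)
h(8) = C(8+4-1, 4-1) = C(11, 3)
= 11! / (3! * 8!)
= 165

165


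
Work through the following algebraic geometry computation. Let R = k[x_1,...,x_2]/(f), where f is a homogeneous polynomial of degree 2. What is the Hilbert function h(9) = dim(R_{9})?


For R = k[x_1,...,x_n]/(f) with f homogeneous of degree e:
The Hilbert series is (1 - t^e)/(1 - t)^n.
So h(d) = C(d+n-1, n-1) - C(d-e+n-1, n-1) for d >= e.
With n=2, e=2, d=9:
C(9+2-1, 2-1) = C(10, 1) = 10
C(9-2+2-1, 2-1) = C(8, 1) = 8
h(9) = 10 - 8 = 2

2


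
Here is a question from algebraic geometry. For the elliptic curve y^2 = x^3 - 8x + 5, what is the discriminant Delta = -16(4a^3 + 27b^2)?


Compute each component:
4a^3 = 4*(-8)^3 = 4*(-512) = -2048
27b^2 = 27*5^2 = 27*25 = 675
4a^3 + 27b^2 = -2048 + 675 = -1373
Delta = -16*(-1373) = 21968

21968


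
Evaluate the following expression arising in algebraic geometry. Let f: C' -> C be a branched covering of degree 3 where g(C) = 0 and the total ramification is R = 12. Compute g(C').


Riemann-Hurwitz formula: 2g' - 2 = d(2g - 2) + R
Given: d = 3, g = 0, R = 12
2g' - 2 = 3*(2*0 - 2) + 12
2g' - 2 = 3*(-2) + 12
2g' - 2 = -6 + 12 = 6
2g' = 8
g' = 4

4


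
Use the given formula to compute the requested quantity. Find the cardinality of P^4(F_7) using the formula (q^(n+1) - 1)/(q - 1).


P^4(F_7) has (q^(n+1) - 1)/(q - 1) points.
= 7^4 + 7^3 + 7^2 + 7^1 + 7^0
= 2401 + 343 + 49 + 7 + 1
= 2801

2801


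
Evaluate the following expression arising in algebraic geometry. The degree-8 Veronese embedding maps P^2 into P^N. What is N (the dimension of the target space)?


The Veronese embedding v_d: P^n -> P^N maps each point to all
degree-d monomials in n+1 homogeneous coordinates.
N = C(n+d, d) - 1
N = C(2+8, 8) - 1
N = C(10, 8) - 1
C(10, 8) = 45
N = 45 - 1 = 44

44


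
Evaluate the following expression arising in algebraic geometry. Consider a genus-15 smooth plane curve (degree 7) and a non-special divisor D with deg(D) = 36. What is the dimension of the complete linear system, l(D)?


First, compute the genus of a smooth plane curve of degree 7:
g = (d-1)(d-2)/2 = (7-1)(7-2)/2 = 15
For a non-special divisor D (i.e., h^1(D) = 0), Riemann-Roch gives:
l(D) = deg(D) - g + 1
Since deg(D) = 36 >= 2g - 1 = 29, D is non-special.
l(D) = 36 - 15 + 1 = 22

22


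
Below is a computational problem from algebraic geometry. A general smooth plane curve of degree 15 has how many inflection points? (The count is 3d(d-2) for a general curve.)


For a general smooth plane curve C of degree d, the inflection points are
the intersection of C with its Hessian curve, which has degree 3(d-2).
By Bezout, the total intersection number is d * 3(d-2) = 15 * 39 = 585.
For a general curve every flex is ordinary, so each contributes
multiplicity 1 to C·Hess(C), and the number of distinct inflection
points is 3d(d-2).
Inflection points = 3*15*(15-2) = 3*15*13 = 585

585


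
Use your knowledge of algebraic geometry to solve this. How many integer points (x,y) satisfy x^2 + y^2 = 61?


Systematically check integer values of x where x^2 <= 61.
For each valid x, check if 61 - x^2 is a perfect square.
x=5: 61 - 25 = 36, sqrt = 6 (valid)
x=6: 61 - 36 = 25, sqrt = 5 (valid)
Total integer solutions found: 8

8


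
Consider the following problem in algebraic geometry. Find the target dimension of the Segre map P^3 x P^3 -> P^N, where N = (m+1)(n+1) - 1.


The Segre embedding maps P^m x P^n into P^N via
all products of coordinates from each factor.
N = (m+1)(n+1) - 1
N = (3+1)(3+1) - 1
N = 4*4 - 1
N = 16 - 1 = 15

15


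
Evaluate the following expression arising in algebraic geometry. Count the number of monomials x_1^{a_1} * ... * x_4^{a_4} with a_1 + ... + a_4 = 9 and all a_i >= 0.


The number of degree-9 monomials in 4 variables is C(d+n-1, n-1).
= C(9+4-1, 4-1) = C(12, 3)
= 220

220


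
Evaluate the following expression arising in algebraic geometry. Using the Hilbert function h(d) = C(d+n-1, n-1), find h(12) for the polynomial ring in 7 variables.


The Hilbert function for the polynomial ring in 7 variables is:
h(d) = C(d+n-1, n-1)
h(12) = C(12+7-1, 7-1) = C(18, 6)
= 18! / (6! * 12!)
= 18564

18564


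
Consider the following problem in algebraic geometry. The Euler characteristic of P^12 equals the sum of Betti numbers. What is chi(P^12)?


The complex projective space P^12 has one cell in each even real dimension 0, 2, ..., 24.
The cohomology groups are H^{2k}(P^12) = Z for k = 0,...,12, and 0 otherwise.
Euler characteristic = sum of Betti numbers = 1 per even-dimensional cohomology group.
chi(P^12) = 12 + 1 = 13

13


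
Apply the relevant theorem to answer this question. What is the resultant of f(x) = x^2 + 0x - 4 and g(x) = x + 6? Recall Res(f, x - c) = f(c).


For Res(f, x - c), we evaluate f at x = c.
f(-6) = (-6)^2 + 0*(-6) - 4
= 36 + 0 - 4
= 36 - 4 = 32
Res(f, g) = 32

32


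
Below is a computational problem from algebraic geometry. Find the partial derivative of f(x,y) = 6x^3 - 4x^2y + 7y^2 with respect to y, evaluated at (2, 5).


df/dy = (-4)*x^2 + 2*7*y^1
At (2,5): (-4)*2^2 + 2*7*5^1
= -16 + 70
= 54

54


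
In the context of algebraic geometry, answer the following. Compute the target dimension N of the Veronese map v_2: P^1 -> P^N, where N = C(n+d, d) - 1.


The Veronese embedding v_d: P^n -> P^N maps each point to all
degree-d monomials in n+1 homogeneous coordinates.
N = C(n+d, d) - 1
N = C(1+2, 2) - 1
N = C(3, 2) - 1
C(3, 2) = 3
N = 3 - 1 = 2

2


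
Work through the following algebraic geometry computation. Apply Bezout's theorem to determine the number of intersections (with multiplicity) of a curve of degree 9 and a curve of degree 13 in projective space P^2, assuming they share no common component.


Bezout's theorem states the intersection count equals the product of degrees.
Intersection count = 9 * 13 = 117

117


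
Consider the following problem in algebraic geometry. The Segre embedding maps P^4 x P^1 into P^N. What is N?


The Segre embedding maps P^m x P^n into P^N via
all products of coordinates from each factor.
N = (m+1)(n+1) - 1
N = (4+1)(1+1) - 1
N = 5*2 - 1
N = 10 - 1 = 9

9


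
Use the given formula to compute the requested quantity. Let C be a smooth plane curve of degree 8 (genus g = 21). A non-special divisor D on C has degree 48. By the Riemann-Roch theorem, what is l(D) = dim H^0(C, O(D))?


First, compute the genus of a smooth plane curve of degree 8:
g = (d-1)(d-2)/2 = (8-1)(8-2)/2 = 21
For a non-special divisor D (i.e., h^1(D) = 0), Riemann-Roch gives:
l(D) = deg(D) - g + 1
Since deg(D) = 48 >= 2g - 1 = 41, D is non-special.
l(D) = 48 - 21 + 1 = 28

28


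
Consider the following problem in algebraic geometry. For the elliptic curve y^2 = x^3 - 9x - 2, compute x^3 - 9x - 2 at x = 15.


Compute x^3 - 9x - 2 at x = 15:
x^3 = 15^3 = 3375
(-9)*x = (-9)*15 = -135
Sum: 3375 - 135 - 2 = 3238

3238


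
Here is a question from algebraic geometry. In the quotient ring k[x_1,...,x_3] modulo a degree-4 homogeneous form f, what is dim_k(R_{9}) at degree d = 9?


For R = k[x_1,...,x_n]/(f) with f homogeneous of degree e:
The Hilbert series is (1 - t^e)/(1 - t)^n.
So h(d) = C(d+n-1, n-1) - C(d-e+n-1, n-1) for d >= e.
With n=3, e=4, d=9:
C(9+3-1, 3-1) = C(11, 2) = 55
C(9-4+3-1, 3-1) = C(7, 2) = 21
h(9) = 55 - 21 = 34

34


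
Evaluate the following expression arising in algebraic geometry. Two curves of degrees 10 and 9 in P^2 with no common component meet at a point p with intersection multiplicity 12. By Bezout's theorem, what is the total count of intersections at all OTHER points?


By Bezout's theorem, the total intersection number is d1 * d2.
Total = 10 * 9 = 90
Intersection multiplicity at p = 12
Remaining intersections = 90 - 12 = 78

78


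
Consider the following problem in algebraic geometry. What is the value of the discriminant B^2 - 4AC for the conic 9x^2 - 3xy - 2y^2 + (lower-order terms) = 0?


The discriminant of a conic Ax^2 + Bxy + Cy^2 + ... = 0 is B^2 - 4AC.
B^2 = (-3)^2 = 9
4AC = 4*9*(-2) = -72
Discriminant = 9 + 72 = 81

81


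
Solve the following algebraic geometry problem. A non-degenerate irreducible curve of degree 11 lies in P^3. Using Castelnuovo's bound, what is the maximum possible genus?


Castelnuovo's bound: write d - 1 = m(r-1) + epsilon with 0 <= epsilon < r-1.
d - 1 = 11 - 1 = 10
r - 1 = 3 - 1 = 2
10 = 5*2 + 0, so m = 5, epsilon = 0
pi(d, r) = m(m-1)(r-1)/2 + m*epsilon
= 5*4*2/2 + 5*0
= 40/2 + 0
= 20 + 0 = 20

20


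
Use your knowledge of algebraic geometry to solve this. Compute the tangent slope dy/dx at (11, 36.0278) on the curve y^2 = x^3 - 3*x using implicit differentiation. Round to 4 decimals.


Using implicit differentiation of y^2 = x^3 - 3*x:
2y * dy/dx = 3x^2 - 3
dy/dx = (3x^2 - 3)/(2y)
Numerator: 3*11^2 - 3 = 360
Denominator: 2*36.0278 = 72.0556
dy/dx = 360/72.0556 = 4.9961

4.9961


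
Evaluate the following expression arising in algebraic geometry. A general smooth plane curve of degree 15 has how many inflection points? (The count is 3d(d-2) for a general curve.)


For a general smooth plane curve C of degree d, the inflection points are
the intersection of C with its Hessian curve, which has degree 3(d-2).
By Bezout, the total intersection number is d * 3(d-2) = 15 * 39 = 585.
For a general curve every flex is ordinary, so each contributes
multiplicity 1 to C·Hess(C), and the number of distinct inflection
points is 3d(d-2).
Inflection points = 3*15*(15-2) = 3*15*13 = 585

585


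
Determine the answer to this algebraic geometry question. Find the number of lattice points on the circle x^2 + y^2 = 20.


Systematically check integer values of x where x^2 <= 20.
For each valid x, check if 20 - x^2 is a perfect square.
x=2: 20 - 4 = 16, sqrt = 4 (valid)
x=4: 20 - 16 = 4, sqrt = 2 (valid)
Total integer solutions found: 8

8


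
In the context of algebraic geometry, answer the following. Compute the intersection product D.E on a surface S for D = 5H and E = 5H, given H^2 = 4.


Using bilinearity of the intersection pairing on a surface S:
(aH).(bH) = ab * (H.H)
We have H^2 = 4.
D.E = (5H).(5H) = 5*5*4
= 25*4
= 100

100


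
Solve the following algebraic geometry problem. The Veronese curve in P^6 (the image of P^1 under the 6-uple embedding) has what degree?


The rational normal curve in P^6 is the image of P^1 under the 6-uple Veronese.
A general hyperplane in P^6 pulls back to a degree-6 form on P^1, which has 6 zeros,
so the curve meets a general hyperplane in 6 points. Degree = 6.

6


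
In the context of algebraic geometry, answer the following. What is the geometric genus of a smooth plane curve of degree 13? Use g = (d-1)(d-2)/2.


Using the genus formula for smooth plane curves:
g = (d-1)(d-2)/2
g = (13-1)(13-2)/2
g = 12*11/2
g = 132/2 = 66

66


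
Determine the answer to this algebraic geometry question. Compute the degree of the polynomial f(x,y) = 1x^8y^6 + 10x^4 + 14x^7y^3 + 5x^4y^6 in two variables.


Examine each term for its total degree (sum of exponents).
  Term '1x^8y^6' has total degree 8+6 = 14.
  Term '10x^4' has total degree 4+0 = 4.
  Term '14x^7y^3' has total degree 7+3 = 10.
  Term '5x^4y^6' has total degree 4+6 = 10.
The maximum total degree among all terms is 14.

14


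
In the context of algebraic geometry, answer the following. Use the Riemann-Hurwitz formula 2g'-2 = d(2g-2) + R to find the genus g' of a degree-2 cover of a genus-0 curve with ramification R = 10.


Riemann-Hurwitz formula: 2g' - 2 = d(2g - 2) + R
Given: d = 2, g = 0, R = 10
2g' - 2 = 2*(2*0 - 2) + 10
2g' - 2 = 2*(-2) + 10
2g' - 2 = -4 + 10 = 6
2g' = 8
g' = 4

4


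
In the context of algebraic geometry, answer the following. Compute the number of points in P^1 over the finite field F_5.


P^1(F_5) has (q^(n+1) - 1)/(q - 1) points.
= 5^1 + 5^0
= 5 + 1
= 6

6


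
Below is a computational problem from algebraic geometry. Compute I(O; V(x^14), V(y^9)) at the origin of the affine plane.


The intersection multiplicity of V(x^a) and V(y^b) at the origin is:
I(O; V(x^14), V(y^9)) = dim_k(k[x,y]/(x^14, y^9))
A basis for k[x,y]/(x^14, y^9) is the set of monomials x^i * y^j
where 0 <= i < 14 and 0 <= j < 9.
The number of such monomials is 14 * 9 = 126

126


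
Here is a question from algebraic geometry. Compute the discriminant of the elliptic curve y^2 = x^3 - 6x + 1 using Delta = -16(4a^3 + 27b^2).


Compute each component:
4a^3 = 4*(-6)^3 = 4*(-216) = -864
27b^2 = 27*1^2 = 27*1 = 27
4a^3 + 27b^2 = -864 + 27 = -837
Delta = -16*(-837) = 13392

13392


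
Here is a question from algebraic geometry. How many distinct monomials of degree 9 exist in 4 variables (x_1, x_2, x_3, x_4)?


The number of degree-9 monomials in 4 variables is C(d+n-1, n-1).
= C(9+4-1, 4-1) = C(12, 3)
= 220

220


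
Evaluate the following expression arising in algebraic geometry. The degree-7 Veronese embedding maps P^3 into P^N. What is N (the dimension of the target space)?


The Veronese embedding v_d: P^n -> P^N maps each point to all
degree-d monomials in n+1 homogeneous coordinates.
N = C(n+d, d) - 1
N = C(3+7, 7) - 1
N = C(10, 7) - 1
C(10, 7) = 120
N = 120 - 1 = 119

119


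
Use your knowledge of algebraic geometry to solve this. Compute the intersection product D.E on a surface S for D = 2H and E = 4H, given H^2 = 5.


Using bilinearity of the intersection pairing on a surface S:
(aH).(bH) = ab * (H.H)
We have H^2 = 5.
D.E = (2H).(4H) = 2*4*5
= 8*5
= 40

40


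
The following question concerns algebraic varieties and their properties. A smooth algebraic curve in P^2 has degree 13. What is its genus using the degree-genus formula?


Using the genus formula for smooth plane curves:
g = (d-1)(d-2)/2
g = (13-1)(13-2)/2
g = 12*11/2
g = 132/2 = 66

66


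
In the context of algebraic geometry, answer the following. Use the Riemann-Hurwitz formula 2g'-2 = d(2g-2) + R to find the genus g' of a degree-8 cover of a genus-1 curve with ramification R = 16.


Riemann-Hurwitz formula: 2g' - 2 = d(2g - 2) + R
Given: d = 8, g = 1, R = 16
2g' - 2 = 8*(2*1 - 2) + 16
2g' - 2 = 8*0 + 16
2g' - 2 = 0 + 16 = 16
2g' = 18
g' = 9

9


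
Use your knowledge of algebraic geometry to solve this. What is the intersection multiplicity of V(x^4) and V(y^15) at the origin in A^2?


The intersection multiplicity of V(x^a) and V(y^b) at the origin is:
I(O; V(x^4), V(y^15)) = dim_k(k[x,y]/(x^4, y^15))
A basis for k[x,y]/(x^4, y^15) is the set of monomials x^i * y^j
where 0 <= i < 4 and 0 <= j < 15.
The number of such monomials is 4 * 15 = 60

60


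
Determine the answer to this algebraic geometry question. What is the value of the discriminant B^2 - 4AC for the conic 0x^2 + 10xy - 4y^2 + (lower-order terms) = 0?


The discriminant of a conic Ax^2 + Bxy + Cy^2 + ... = 0 is B^2 - 4AC.
B^2 = 10^2 = 100
4AC = 4*0*(-4) = 0
Discriminant = 100 + 0 = 100

100


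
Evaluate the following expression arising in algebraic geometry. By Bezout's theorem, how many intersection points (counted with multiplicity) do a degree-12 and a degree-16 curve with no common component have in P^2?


Bezout's theorem states the intersection count equals the product of degrees.
Intersection count = 12 * 16 = 192

192


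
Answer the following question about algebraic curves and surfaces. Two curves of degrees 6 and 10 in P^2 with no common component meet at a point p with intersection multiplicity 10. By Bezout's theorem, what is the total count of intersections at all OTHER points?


By Bezout's theorem, the total intersection number is d1 * d2.
Total = 6 * 10 = 60
Intersection multiplicity at p = 10
Remaining intersections = 60 - 10 = 50

50


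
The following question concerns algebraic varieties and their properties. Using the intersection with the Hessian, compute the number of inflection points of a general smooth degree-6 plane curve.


For a general smooth plane curve C of degree d, the inflection points are
the intersection of C with its Hessian curve, which has degree 3(d-2).
By Bezout, the total intersection number is d * 3(d-2) = 6 * 12 = 72.
For a general curve every flex is ordinary, so each contributes
multiplicity 1 to C·Hess(C), and the number of distinct inflection
points is 3d(d-2).
Inflection points = 3*6*(6-2) = 3*6*4 = 72

72


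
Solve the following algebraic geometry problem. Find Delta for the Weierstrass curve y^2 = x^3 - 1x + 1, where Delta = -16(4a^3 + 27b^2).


Compute each component:
4a^3 = 4*(-1)^3 = 4*(-1) = -4
27b^2 = 27*1^2 = 27*1 = 27
4a^3 + 27b^2 = -4 + 27 = 23
Delta = -16*23 = -368

-368


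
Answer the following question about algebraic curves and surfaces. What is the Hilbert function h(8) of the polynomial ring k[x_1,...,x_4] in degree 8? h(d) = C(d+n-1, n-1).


The Hilbert function for the polynomial ring in 4 variables is:
h(d) = C(d+n-1, n-1)
h(8) = C(8+4-1, 4-1) = C(11, 3)
= 11! / (3! * 8!)
= 165

165


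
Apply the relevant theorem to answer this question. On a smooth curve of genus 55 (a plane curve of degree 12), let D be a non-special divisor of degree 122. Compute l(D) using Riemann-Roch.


First, compute the genus of a smooth plane curve of degree 12:
g = (d-1)(d-2)/2 = (12-1)(12-2)/2 = 55
For a non-special divisor D (i.e., h^1(D) = 0), Riemann-Roch gives:
l(D) = deg(D) - g + 1
Since deg(D) = 122 >= 2g - 1 = 109, D is non-special.
l(D) = 122 - 55 + 1 = 68

68


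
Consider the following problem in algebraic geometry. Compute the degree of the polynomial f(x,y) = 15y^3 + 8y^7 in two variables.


Examine each term for its total degree (sum of exponents).
  Term '15y^3' has total degree 0+3 = 3.
  Term '8y^7' has total degree 0+7 = 7.
The maximum total degree among all terms is 7.

7


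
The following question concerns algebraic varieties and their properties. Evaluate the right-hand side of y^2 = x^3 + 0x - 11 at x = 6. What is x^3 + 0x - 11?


Compute x^3 + 0x - 11 at x = 6:
x^3 = 6^3 = 216
0*x = 0*6 = 0
Sum: 216 + 0 - 11 = 205

205


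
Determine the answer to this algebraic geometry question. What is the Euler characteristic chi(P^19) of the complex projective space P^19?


The complex projective space P^19 has one cell in each even real dimension 0, 2, ..., 38.
The cohomology groups are H^{2k}(P^19) = Z for k = 0,...,19, and 0 otherwise.
Euler characteristic = sum of Betti numbers = 1 per even-dimensional cohomology group.
chi(P^19) = 19 + 1 = 20

20


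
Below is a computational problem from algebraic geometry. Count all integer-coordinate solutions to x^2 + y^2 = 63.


Systematically check integer values of x where x^2 <= 63.
For each valid x, check if 63 - x^2 is a perfect square.
Total integer solutions found: 0

0


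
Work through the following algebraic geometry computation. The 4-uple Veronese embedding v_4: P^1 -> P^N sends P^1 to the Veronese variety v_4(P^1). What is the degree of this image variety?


The Veronese variety v_4(P^1) has degree d^r.
d^r = 4^1 = 4

4


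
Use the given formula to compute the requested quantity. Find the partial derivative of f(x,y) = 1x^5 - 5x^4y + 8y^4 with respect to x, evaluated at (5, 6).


df/dx = 5*1*x^4 + 4*(-5)*x^3*y
At (5,6): 5*1*5^4 + 4*(-5)*5^3*6
= 3125 - 15000
= -11875

-11875


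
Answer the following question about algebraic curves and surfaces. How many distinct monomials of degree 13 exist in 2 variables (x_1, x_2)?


The number of degree-13 monomials in 2 variables is C(d+n-1, n-1).
= C(13+2-1, 2-1) = C(14, 1)
= 14

14


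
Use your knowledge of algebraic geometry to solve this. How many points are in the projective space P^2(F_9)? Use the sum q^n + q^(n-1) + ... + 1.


P^2(F_9) has (q^(n+1) - 1)/(q - 1) points.
= 9^2 + 9^1 + 9^0
= 81 + 9 + 1
= 91

91


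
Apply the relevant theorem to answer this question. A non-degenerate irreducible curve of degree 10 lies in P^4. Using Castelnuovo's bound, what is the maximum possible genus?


Castelnuovo's bound: write d - 1 = m(r-1) + epsilon with 0 <= epsilon < r-1.
d - 1 = 10 - 1 = 9
r - 1 = 4 - 1 = 3
9 = 3*3 + 0, so m = 3, epsilon = 0
pi(d, r) = m(m-1)(r-1)/2 + m*epsilon
= 3*2*3/2 + 3*0
= 18/2 + 0
= 9 + 0 = 9

9


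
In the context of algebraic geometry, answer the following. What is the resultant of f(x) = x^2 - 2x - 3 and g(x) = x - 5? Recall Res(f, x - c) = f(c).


For Res(f, x - c), we evaluate f at x = c.
f(5) = 5^2 - 2*5 - 3
= 25 - 10 - 3
= 15 - 3 = 12
Res(f, g) = 12

12


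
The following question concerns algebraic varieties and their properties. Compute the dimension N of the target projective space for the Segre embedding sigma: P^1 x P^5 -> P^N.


The Segre embedding maps P^m x P^n into P^N via
all products of coordinates from each factor.
N = (m+1)(n+1) - 1
N = (1+1)(5+1) - 1
N = 2*6 - 1
N = 12 - 1 = 11

11


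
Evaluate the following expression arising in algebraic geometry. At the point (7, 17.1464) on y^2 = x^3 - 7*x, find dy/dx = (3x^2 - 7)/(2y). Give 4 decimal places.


Using implicit differentiation of y^2 = x^3 - 7*x:
2y * dy/dx = 3x^2 - 7
dy/dx = (3x^2 - 7)/(2y)
Numerator: 3*7^2 - 7 = 140
Denominator: 2*17.1464 = 34.2928
dy/dx = 140/34.2928 = 4.0825

4.0825


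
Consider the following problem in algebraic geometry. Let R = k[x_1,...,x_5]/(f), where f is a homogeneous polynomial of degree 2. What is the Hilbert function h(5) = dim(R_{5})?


For R = k[x_1,...,x_n]/(f) with f homogeneous of degree e:
The Hilbert series is (1 - t^e)/(1 - t)^n.
So h(d) = C(d+n-1, n-1) - C(d-e+n-1, n-1) for d >= e.
With n=5, e=2, d=5:
C(5+5-1, 5-1) = C(9, 4) = 126
C(5-2+5-1, 5-1) = C(7, 4) = 35
h(5) = 126 - 35 = 91

91


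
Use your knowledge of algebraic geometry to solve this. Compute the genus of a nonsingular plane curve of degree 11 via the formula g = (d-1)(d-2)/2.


Using the genus formula for smooth plane curves:
g = (d-1)(d-2)/2
g = (11-1)(11-2)/2
g = 10*9/2
g = 90/2 = 45

45


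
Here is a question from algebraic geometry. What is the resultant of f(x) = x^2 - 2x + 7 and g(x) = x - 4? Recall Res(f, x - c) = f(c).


For Res(f, x - c), we evaluate f at x = c.
f(4) = 4^2 - 2*4 + 7
= 16 - 8 + 7
= 8 + 7 = 15
Res(f, g) = 15

15


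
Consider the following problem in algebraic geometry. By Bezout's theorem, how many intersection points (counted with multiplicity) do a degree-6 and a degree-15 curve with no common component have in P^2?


Bezout's theorem states the intersection count equals the product of degrees.
Intersection count = 6 * 15 = 90

90


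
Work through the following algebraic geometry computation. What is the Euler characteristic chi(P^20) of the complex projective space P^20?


The complex projective space P^20 has one cell in each even real dimension 0, 2, ..., 40.
The cohomology groups are H^{2k}(P^20) = Z for k = 0,...,20, and 0 otherwise.
Euler characteristic = sum of Betti numbers = 1 per even-dimensional cohomology group.
chi(P^20) = 20 + 1 = 21

21


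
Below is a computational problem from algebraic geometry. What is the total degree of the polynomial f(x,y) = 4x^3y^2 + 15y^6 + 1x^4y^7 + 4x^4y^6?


Examine each term for its total degree (sum of exponents).
  Term '4x^3y^2' has total degree 3+2 = 5.
  Term '15y^6' has total degree 0+6 = 6.
  Term '1x^4y^7' has total degree 4+7 = 11.
  Term '4x^4y^6' has total degree 4+6 = 10.
The maximum total degree among all terms is 11.

11


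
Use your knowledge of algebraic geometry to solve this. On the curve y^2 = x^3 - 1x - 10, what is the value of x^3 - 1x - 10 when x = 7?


Compute x^3 - 1x - 10 at x = 7:
x^3 = 7^3 = 343
(-1)*x = (-1)*7 = -7
Sum: 343 - 7 - 10 = 326

326


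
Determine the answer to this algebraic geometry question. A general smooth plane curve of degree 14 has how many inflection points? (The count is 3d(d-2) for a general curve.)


For a general smooth plane curve C of degree d, the inflection points are
the intersection of C with its Hessian curve, which has degree 3(d-2).
By Bezout, the total intersection number is d * 3(d-2) = 14 * 36 = 504.
For a general curve every flex is ordinary, so each contributes
multiplicity 1 to C·Hess(C), and the number of distinct inflection
points is 3d(d-2).
Inflection points = 3*14*(14-2) = 3*14*12 = 504

504


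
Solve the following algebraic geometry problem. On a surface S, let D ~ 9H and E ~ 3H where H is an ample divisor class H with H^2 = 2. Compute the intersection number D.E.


Using bilinearity of the intersection pairing on a surface S:
(aH).(bH) = ab * (H.H)
We have H^2 = 2.
D.E = (9H).(3H) = 9*3*2
= 27*2
= 54

54


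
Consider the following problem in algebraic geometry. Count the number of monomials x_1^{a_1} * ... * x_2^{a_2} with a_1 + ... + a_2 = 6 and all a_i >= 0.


The number of degree-6 monomials in 2 variables is C(d+n-1, n-1).
= C(6+2-1, 2-1) = C(7, 1)
= 7

7


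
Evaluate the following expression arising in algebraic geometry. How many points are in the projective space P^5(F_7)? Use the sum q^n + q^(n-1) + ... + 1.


P^5(F_7) has (q^(n+1) - 1)/(q - 1) points.
= 7^5 + 7^4 + 7^3 + 7^2 + 7^1 + 7^0
= 16807 + 2401 + 343 + 49 + 7 + 1
= 19608

19608


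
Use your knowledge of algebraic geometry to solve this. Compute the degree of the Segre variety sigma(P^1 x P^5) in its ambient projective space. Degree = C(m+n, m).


The degree of the Segre variety P^1 x P^5 is C(m+n, m).
= C(6, 1)
= 6

6


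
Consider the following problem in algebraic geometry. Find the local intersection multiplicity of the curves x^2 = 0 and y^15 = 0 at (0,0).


The intersection multiplicity of V(x^a) and V(y^b) at the origin is:
I(O; V(x^2), V(y^15)) = dim_k(k[x,y]/(x^2, y^15))
A basis for k[x,y]/(x^2, y^15) is the set of monomials x^i * y^j
where 0 <= i < 2 and 0 <= j < 15.
The number of such monomials is 2 * 15 = 30

30


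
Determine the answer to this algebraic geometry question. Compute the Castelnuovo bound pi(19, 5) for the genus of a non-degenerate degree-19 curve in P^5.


Castelnuovo's bound: write d - 1 = m(r-1) + epsilon with 0 <= epsilon < r-1.
d - 1 = 19 - 1 = 18
r - 1 = 5 - 1 = 4
18 = 4*4 + 2, so m = 4, epsilon = 2
pi(d, r) = m(m-1)(r-1)/2 + m*epsilon
= 4*3*4/2 + 4*2
= 48/2 + 8
= 24 + 8 = 32

32


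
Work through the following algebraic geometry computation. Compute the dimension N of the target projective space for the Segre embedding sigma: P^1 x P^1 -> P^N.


The Segre embedding maps P^m x P^n into P^N via
all products of coordinates from each factor.
N = (m+1)(n+1) - 1
N = (1+1)(1+1) - 1
N = 2*2 - 1
N = 4 - 1 = 3

3


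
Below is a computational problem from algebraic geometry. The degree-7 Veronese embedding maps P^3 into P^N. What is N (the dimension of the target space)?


The Veronese embedding v_d: P^n -> P^N maps each point to all
degree-d monomials in n+1 homogeneous coordinates.
N = C(n+d, d) - 1
N = C(3+7, 7) - 1
N = C(10, 7) - 1
C(10, 7) = 120
N = 120 - 1 = 119

119


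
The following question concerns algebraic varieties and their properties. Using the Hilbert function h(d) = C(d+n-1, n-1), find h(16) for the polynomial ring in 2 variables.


The Hilbert function for the polynomial ring in 2 variables is:
h(d) = C(d+n-1, n-1)
h(16) = C(16+2-1, 2-1) = C(17, 1)
= 17! / (1! * 16!)
= 17

17


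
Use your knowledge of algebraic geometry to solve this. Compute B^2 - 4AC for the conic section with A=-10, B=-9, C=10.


The discriminant of a conic Ax^2 + Bxy + Cy^2 + ... = 0 is B^2 - 4AC.
B^2 = (-9)^2 = 81
4AC = 4*(-10)*10 = -400
Discriminant = 81 + 400 = 481

481


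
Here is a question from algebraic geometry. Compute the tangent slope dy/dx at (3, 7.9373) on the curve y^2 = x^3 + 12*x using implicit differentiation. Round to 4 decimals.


Using implicit differentiation of y^2 = x^3 + 12*x:
2y * dy/dx = 3x^2 + 12
dy/dx = (3x^2 + 12)/(2y)
Numerator: 3*3^2 + 12 = 39
Denominator: 2*7.9373 = 15.8746
dy/dx = 39/15.8746 = 2.4568

2.4568


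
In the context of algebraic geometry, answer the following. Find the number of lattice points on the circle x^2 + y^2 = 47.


Systematically check integer values of x where x^2 <= 47.
For each valid x, check if 47 - x^2 is a perfect square.
Total integer solutions found: 0

0


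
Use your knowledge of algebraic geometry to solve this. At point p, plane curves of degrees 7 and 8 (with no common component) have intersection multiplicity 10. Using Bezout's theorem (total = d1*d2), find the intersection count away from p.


By Bezout's theorem, the total intersection number is d1 * d2.
Total = 7 * 8 = 56
Intersection multiplicity at p = 10
Remaining intersections = 56 - 10 = 46

46


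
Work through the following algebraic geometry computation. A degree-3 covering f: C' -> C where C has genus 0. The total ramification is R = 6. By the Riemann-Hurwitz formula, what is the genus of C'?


Riemann-Hurwitz formula: 2g' - 2 = d(2g - 2) + R
Given: d = 3, g = 0, R = 6
2g' - 2 = 3*(2*0 - 2) + 6
2g' - 2 = 3*(-2) + 6
2g' - 2 = -6 + 6 = 0
2g' = 2
g' = 1

1


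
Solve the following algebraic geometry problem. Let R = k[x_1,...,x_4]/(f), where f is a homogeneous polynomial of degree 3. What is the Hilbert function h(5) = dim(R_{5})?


For R = k[x_1,...,x_n]/(f) with f homogeneous of degree e:
The Hilbert series is (1 - t^e)/(1 - t)^n.
So h(d) = C(d+n-1, n-1) - C(d-e+n-1, n-1) for d >= e.
With n=4, e=3, d=5:
C(5+4-1, 4-1) = C(8, 3) = 56
C(5-3+4-1, 4-1) = C(5, 3) = 10
h(5) = 56 - 10 = 46

46


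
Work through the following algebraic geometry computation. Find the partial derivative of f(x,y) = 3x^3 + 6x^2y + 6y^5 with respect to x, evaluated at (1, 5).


df/dx = 3*3*x^2 + 2*6*x^1*y
At (1,5): 3*3*1^2 + 2*6*1^1*5
= 9 + 60
= 69

69


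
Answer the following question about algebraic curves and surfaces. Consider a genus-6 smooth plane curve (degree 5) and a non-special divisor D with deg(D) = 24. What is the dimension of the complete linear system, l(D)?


First, compute the genus of a smooth plane curve of degree 5:
g = (d-1)(d-2)/2 = (5-1)(5-2)/2 = 6
For a non-special divisor D (i.e., h^1(D) = 0), Riemann-Roch gives:
l(D) = deg(D) - g + 1
Since deg(D) = 24 >= 2g - 1 = 11, D is non-special.
l(D) = 24 - 6 + 1 = 19

19


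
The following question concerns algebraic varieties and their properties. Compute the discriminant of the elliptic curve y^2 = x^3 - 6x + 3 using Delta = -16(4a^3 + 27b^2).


Compute each component:
4a^3 = 4*(-6)^3 = 4*(-216) = -864
27b^2 = 27*3^2 = 27*9 = 243
4a^3 + 27b^2 = -864 + 243 = -621
Delta = -16*(-621) = 9936

9936


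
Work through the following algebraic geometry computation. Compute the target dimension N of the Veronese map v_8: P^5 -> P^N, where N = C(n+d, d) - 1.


The Veronese embedding v_d: P^n -> P^N maps each point to all
degree-d monomials in n+1 homogeneous coordinates.
N = C(n+d, d) - 1
N = C(5+8, 8) - 1
N = C(13, 8) - 1
C(13, 8) = 1287
N = 1287 - 1 = 1286

1286


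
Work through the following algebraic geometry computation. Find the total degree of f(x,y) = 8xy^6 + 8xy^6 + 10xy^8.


Examine each term for its total degree (sum of exponents).
  Term '8xy^6' has total degree 1+6 = 7.
  Term '8xy^6' has total degree 1+6 = 7.
  Term '10xy^8' has total degree 1+8 = 9.
The maximum total degree among all terms is 9.

9


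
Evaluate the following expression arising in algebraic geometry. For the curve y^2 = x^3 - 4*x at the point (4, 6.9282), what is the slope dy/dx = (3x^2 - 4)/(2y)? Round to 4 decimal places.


Using implicit differentiation of y^2 = x^3 - 4*x:
2y * dy/dx = 3x^2 - 4
dy/dx = (3x^2 - 4)/(2y)
Numerator: 3*4^2 - 4 = 44
Denominator: 2*6.9282 = 13.8564
dy/dx = 44/13.8564 = 3.1754

3.1754


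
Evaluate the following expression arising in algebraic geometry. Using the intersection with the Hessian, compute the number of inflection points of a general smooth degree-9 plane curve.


For a general smooth plane curve C of degree d, the inflection points are
the intersection of C with its Hessian curve, which has degree 3(d-2).
By Bezout, the total intersection number is d * 3(d-2) = 9 * 21 = 189.
For a general curve every flex is ordinary, so each contributes
multiplicity 1 to C·Hess(C), and the number of distinct inflection
points is 3d(d-2).
Inflection points = 3*9*(9-2) = 3*9*7 = 189

189


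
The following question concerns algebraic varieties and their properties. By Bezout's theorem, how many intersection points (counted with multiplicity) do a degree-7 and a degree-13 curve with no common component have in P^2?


Bezout's theorem states the intersection count equals the product of degrees.
Intersection count = 7 * 13 = 91

91


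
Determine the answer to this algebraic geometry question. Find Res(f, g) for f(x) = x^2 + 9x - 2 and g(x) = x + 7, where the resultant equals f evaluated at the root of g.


For Res(f, x - c), we evaluate f at x = c.
f(-7) = (-7)^2 + 9*(-7) - 2
= 49 - 63 - 2
= -14 - 2 = -16
Res(f, g) = -16

-16


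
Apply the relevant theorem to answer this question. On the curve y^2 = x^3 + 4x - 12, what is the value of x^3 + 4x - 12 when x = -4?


Compute x^3 + 4x - 12 at x = -4:
x^3 = (-4)^3 = -64
4*x = 4*(-4) = -16
Sum: -64 - 16 - 12 = -92

-92


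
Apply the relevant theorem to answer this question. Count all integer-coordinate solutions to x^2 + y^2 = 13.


Systematically check integer values of x where x^2 <= 13.
For each valid x, check if 13 - x^2 is a perfect square.
x=2: 13 - 4 = 9, sqrt = 3 (valid)
x=3: 13 - 9 = 4, sqrt = 2 (valid)
Total integer solutions found: 8

8


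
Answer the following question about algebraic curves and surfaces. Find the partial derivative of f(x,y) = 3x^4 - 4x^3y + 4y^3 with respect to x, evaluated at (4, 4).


df/dx = 4*3*x^3 + 3*(-4)*x^2*y
At (4,4): 4*3*4^3 + 3*(-4)*4^2*4
= 768 - 768
= 0

0


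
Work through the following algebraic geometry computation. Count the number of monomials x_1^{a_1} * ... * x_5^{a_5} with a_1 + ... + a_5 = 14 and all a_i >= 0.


The number of degree-14 monomials in 5 variables is C(d+n-1, n-1).
= C(14+5-1, 5-1) = C(18, 4)
= 3060

3060


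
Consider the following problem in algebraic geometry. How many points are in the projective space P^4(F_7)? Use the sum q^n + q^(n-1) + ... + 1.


P^4(F_7) has (q^(n+1) - 1)/(q - 1) points.
= 7^4 + 7^3 + 7^2 + 7^1 + 7^0
= 2401 + 343 + 49 + 7 + 1
= 2801

2801


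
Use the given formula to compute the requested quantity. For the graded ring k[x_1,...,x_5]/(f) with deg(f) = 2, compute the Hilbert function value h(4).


For R = k[x_1,...,x_n]/(f) with f homogeneous of degree e:
The Hilbert series is (1 - t^e)/(1 - t)^n.
So h(d) = C(d+n-1, n-1) - C(d-e+n-1, n-1) for d >= e.
With n=5, e=2, d=4:
C(4+5-1, 5-1) = C(8, 4) = 70
C(4-2+5-1, 5-1) = C(6, 4) = 15
h(4) = 70 - 15 = 55

55


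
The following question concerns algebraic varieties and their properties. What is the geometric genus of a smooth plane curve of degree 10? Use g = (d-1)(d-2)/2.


Using the genus formula for smooth plane curves:
g = (d-1)(d-2)/2
g = (10-1)(10-2)/2
g = 9*8/2
g = 72/2 = 36

36


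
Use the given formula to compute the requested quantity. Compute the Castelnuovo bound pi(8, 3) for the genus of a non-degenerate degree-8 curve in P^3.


Castelnuovo's bound: write d - 1 = m(r-1) + epsilon with 0 <= epsilon < r-1.
d - 1 = 8 - 1 = 7
r - 1 = 3 - 1 = 2
7 = 3*2 + 1, so m = 3, epsilon = 1
pi(d, r) = m(m-1)(r-1)/2 + m*epsilon
= 3*2*2/2 + 3*1
= 12/2 + 3
= 6 + 3 = 9

9
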